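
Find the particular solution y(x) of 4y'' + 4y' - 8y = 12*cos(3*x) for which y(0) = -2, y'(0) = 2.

Divide through by 4: y'' + y' - 2y = 3*cos(3*x).
Characteristic equation r² + r - 2 = 0 factors as (r + 2)(r - 1) = 0, so r = -2, 1.
Hence y_h = C1*exp(-2*x) + C2*exp(x).
Try y_p = A*cos(3*x) + B*sin(3*x). Substituting and equating the coefficients of cos(3x) and sin(3x) gives A = -33/130, B = 9/130, so y_p = -33*cos(3*x)/130 + 9*sin(3*x)/130.
General solution: y = -33*cos(3*x)/130 + 9*sin(3*x)/130 + C1*exp(-2*x) + C2*exp(x).
Apply the initial conditions: y(0) = -33/130 + C1 + C2 = -2 and y'(0) = 27/130 + C2 - 2*C1 = 2. Solving gives C1 = -46/39, C2 = -17/30.

y = -46*exp(-2*x)/39 - 33*cos(3*x)/130 - 17*exp(x)/30 + 9*sin(3*x)/130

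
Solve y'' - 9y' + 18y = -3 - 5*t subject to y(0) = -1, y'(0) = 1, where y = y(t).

y = -11/36 - 49*exp(3*t)/27 - 5*t/18 + 121*exp(6*t)/108

Characteristic equation r² - 9r + 18 = 0 factors as (r - 3)(r - 6) = 0, so r = 3, 6.
Hence y_h = C1*exp(3*t) + C2*exp(6*t).
For the particular solution try y_p = A0 + A1*t. Substituting and matching coefficients of each power of t gives A0 = -11/36, A1 = -5/18, so y_p = -11/36 - 5*t/18.
General solution: y = -11/36 - 5*t/18 + C1*exp(3*t) + C2*exp(6*t).
Apply the initial conditions: y(0) = -11/36 + C1 + C2 = -1 and y'(0) = -5/18 + 3*C1 + 6*C2 = 1. Solving gives C1 = -49/27, C2 = 121/108.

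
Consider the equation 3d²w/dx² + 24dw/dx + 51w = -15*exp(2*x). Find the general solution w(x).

Divide through by 3: w'' + 8w' + 17w = -5*exp(2*x).
Characteristic equation r² + 8r + 17 = 0 has discriminant (8)² - 4·(17) = -4 < 0, so r = -4 ± i.
Hence w_h = C1*cos(x)*exp(-4*x) + C2*exp(-4*x)*sin(x).
Try w_p = A*exp(2*x). Substituting into the equation and dividing by exp(2*x) gives A = -5/37, so w_p = -5*exp(2*x)/37.

w = -5*exp(2*x)/37 + C1*cos(x)*exp(-4*x) + C2*exp(-4*x)*sin(x)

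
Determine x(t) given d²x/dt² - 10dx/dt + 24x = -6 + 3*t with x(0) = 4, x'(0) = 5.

x = -19/96 - 143*exp(6*t)/24 + t/8 + 325*exp(4*t)/32

Characteristic equation r² - 10r + 24 = 0 factors as (r - 4)(r - 6) = 0, so r = 4, 6.
Hence x_h = C1*exp(4*t) + C2*exp(6*t).
For the particular solution try x_p = A0 + A1*t. Substituting and matching coefficients of each power of t gives A0 = -19/96, A1 = 1/8, so x_p = -19/96 + t/8.
General solution: x = -19/96 + t/8 + C1*exp(4*t) + C2*exp(6*t).
Apply the initial conditions: x(0) = -19/96 + C1 + C2 = 4 and x'(0) = 1/8 + 4*C1 + 6*C2 = 5. Solving gives C1 = 325/32, C2 = -143/24.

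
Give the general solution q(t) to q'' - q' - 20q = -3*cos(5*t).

q = 3*sin(5*t)/410 + 27*cos(5*t)/410 + C1*exp(5*t) + C2*exp(-4*t)

Characteristic equation r² - r - 20 = 0 factors as (r - 5)(r + 4) = 0, so r = 5, -4.
Hence q_h = C1*exp(5*t) + C2*exp(-4*t).
Try q_p = A*cos(5*t) + B*sin(5*t). Substituting and equating the coefficients of cos(5t) and sin(5t) gives A = 27/410, B = 3/410, so q_p = 3*sin(5*t)/410 + 27*cos(5*t)/410.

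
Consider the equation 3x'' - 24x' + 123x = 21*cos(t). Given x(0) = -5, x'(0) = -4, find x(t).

x = -7*sin(t)/208 + 35*cos(t)/208 - 1075*cos(5*t)*exp(4*t)/208 + 695*exp(4*t)*sin(5*t)/208

Divide through by 3: x'' - 8x' + 41x = 7*cos(t).
Characteristic equation r² - 8r + 41 = 0 has discriminant (-8)² - 4·(41) = -100 < 0, so r = 4 ± 5i.
Hence x_h = C1*cos(5*t)*exp(4*t) + C2*exp(4*t)*sin(5*t).
Try x_p = A*cos(t) + B*sin(t). Substituting and equating the coefficients of cos(t) and sin(t) gives A = 35/208, B = -7/208, so x_p = -7*sin(t)/208 + 35*cos(t)/208.
General solution: x = -7*sin(t)/208 + 35*cos(t)/208 + C1*cos(5*t)*exp(4*t) + C2*exp(4*t)*sin(5*t).
Apply the initial conditions: x(0) = 35/208 + C1 = -5 and x'(0) = -7/208 + 4*C1 + 5*C2 = -4. Solving gives C1 = -1075/208, C2 = 695/208.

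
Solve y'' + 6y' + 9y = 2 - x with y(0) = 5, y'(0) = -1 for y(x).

y = 8/27 - x/9 + 127*exp(-3*x)/27 + 119*x*exp(-3*x)/9

Characteristic equation r² + 6r + 9 = 0 has discriminant (6)² - 4·(9) = 0, so r = -3 is a repeated root.
Hence y_h = (C1 + C2*x)*exp(-3*x).
For the particular solution try y_p = A0 + A1*x. Substituting and matching coefficients of each power of x gives A0 = 8/27, A1 = -1/9, so y_p = 8/27 - x/9.
General solution: y = 8/27 - x/9 + C1*exp(-3*x) + C2*x*exp(-3*x).
Apply the initial conditions: y(0) = 8/27 + C1 = 5 and y'(0) = -1/9 + C2 - 3*C1 = -1. Solving gives C1 = 127/27, C2 = 119/9.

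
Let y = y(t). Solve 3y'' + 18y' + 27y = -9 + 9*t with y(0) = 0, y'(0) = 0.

y = -5/9 + t/3 + 5*exp(-3*t)/9 + 4*t*exp(-3*t)/3

Divide through by 3: y'' + 6y' + 9y = -3 + 3*t.
Characteristic equation r² + 6r + 9 = 0 has discriminant (6)² - 4·(9) = 0, so r = -3 is a repeated root.
Hence y_h = (C1 + C2*t)*exp(-3*t).
For the particular solution try y_p = A0 + A1*t. Substituting and matching coefficients of each power of t gives A0 = -5/9, A1 = 1/3, so y_p = -5/9 + t/3.
General solution: y = -5/9 + t/3 + C1*exp(-3*t) + C2*t*exp(-3*t).
Apply the initial conditions: y(0) = -5/9 + C1 = 0 and y'(0) = 1/3 + C2 - 3*C1 = 0. Solving gives C1 = 5/9, C2 = 4/3.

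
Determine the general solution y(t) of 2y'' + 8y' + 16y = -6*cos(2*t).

y = -3*sin(2*t)/10 - 3*cos(2*t)/20 + C1*cos(2*t)*exp(-2*t) + C2*exp(-2*t)*sin(2*t)

Divide through by 2: y'' + 4y' + 8y = -3*cos(2*t).
Characteristic equation r² + 4r + 8 = 0 has discriminant (4)² - 4·(8) = -16 < 0, so r = -2 ± 2i.
Hence y_h = C1*cos(2*t)*exp(-2*t) + C2*exp(-2*t)*sin(2*t).
Try y_p = A*cos(2*t) + B*sin(2*t). Substituting and equating the coefficients of cos(2t) and sin(2t) gives A = -3/20, B = -3/10, so y_p = -3*sin(2*t)/10 - 3*cos(2*t)/20.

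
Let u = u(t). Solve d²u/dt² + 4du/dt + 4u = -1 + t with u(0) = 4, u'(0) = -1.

u = -1/2 + t/4 + 9*exp(-2*t)/2 + 31*t*exp(-2*t)/4

Characteristic equation r² + 4r + 4 = 0 has discriminant (4)² - 4·(4) = 0, so r = -2 is a repeated root.
Hence u_h = (C1 + C2*t)*exp(-2*t).
For the particular solution try u_p = A0 + A1*t. Substituting and matching coefficients of each power of t gives A0 = -1/2, A1 = 1/4, so u_p = -1/2 + t/4.
General solution: u = -1/2 + t/4 + C1*exp(-2*t) + C2*t*exp(-2*t).
Apply the initial conditions: u(0) = -1/2 + C1 = 4 and u'(0) = 1/4 + C2 - 2*C1 = -1. Solving gives C1 = 9/2, C2 = 31/4.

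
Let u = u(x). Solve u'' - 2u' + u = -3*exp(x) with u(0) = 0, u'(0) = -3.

Characteristic equation r² - 2r + 1 = 0 has discriminant (-2)² - 4·(1) = 0, so r = 1 is a repeated root.
Hence u_h = (C1 + C2*x)*exp(x).
Since exp(x) solves the homogeneous equation (r = 1 is a root of multiplicity 2), multiply the trial by x^2. Try u_p = A*x^2*exp(x). Substituting into the equation and dividing by exp(x) gives A = -3/2, so u_p = -3*x^2*exp(x)/2.
General solution: u = C1*exp(x) - 3*x^2*exp(x)/2 + C2*x*exp(x).
Apply the initial conditions: u(0) = C1 = 0 and u'(0) = C1 + C2 = -3. Solving gives C1 = 0, C2 = -3.

u = -3*x*exp(x) - 3*x**2*exp(x)/2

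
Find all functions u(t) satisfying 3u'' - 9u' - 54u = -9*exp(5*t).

u = 3*exp(5*t)/8 + C1*exp(6*t) + C2*exp(-3*t)

Divide through by 3: u'' - 3u' - 18u = -3*exp(5*t).
Characteristic equation r² - 3r - 18 = 0 factors as (r - 6)(r + 3) = 0, so r = 6, -3.
Hence u_h = C1*exp(6*t) + C2*exp(-3*t).
Try u_p = A*exp(5*t). Substituting into the equation and dividing by exp(5*t) gives A = 3/8, so u_p = 3*exp(5*t)/8.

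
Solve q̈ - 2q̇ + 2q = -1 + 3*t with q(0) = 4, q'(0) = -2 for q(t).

q = 1 + 3*t/2 + 3*cos(t)*exp(t) - 13*exp(t)*sin(t)/2

Characteristic equation r² - 2r + 2 = 0 has discriminant (-2)² - 4·(2) = -4 < 0, so r = 1 ± i.
Hence q_h = C1*cos(t)*exp(t) + C2*exp(t)*sin(t).
For the particular solution try q_p = A0 + A1*t. Substituting and matching coefficients of each power of t gives A0 = 1, A1 = 3/2, so q_p = 1 + 3*t/2.
General solution: q = 1 + 3*t/2 + C1*cos(t)*exp(t) + C2*exp(t)*sin(t).
Apply the initial conditions: q(0) = 1 + C1 = 4 and q'(0) = 3/2 + C1 + C2 = -2. Solving gives C1 = 3, C2 = -13/2.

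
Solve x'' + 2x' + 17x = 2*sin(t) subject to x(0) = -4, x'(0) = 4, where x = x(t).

x = -cos(t)/65 + 8*sin(t)/65 - 259*cos(4*t)*exp(-t)/65 - 7*exp(-t)*sin(4*t)/260

Characteristic equation r² + 2r + 17 = 0 has discriminant (2)² - 4·(17) = -64 < 0, so r = -1 ± 4i.
Hence x_h = C1*cos(4*t)*exp(-t) + C2*exp(-t)*sin(4*t).
Try x_p = A*cos(t) + B*sin(t). Substituting and equating the coefficients of cos(t) and sin(t) gives A = -1/65, B = 8/65, so x_p = -cos(t)/65 + 8*sin(t)/65.
General solution: x = -cos(t)/65 + 8*sin(t)/65 + C1*cos(4*t)*exp(-t) + C2*exp(-t)*sin(4*t).
Apply the initial conditions: x(0) = -1/65 + C1 = -4 and x'(0) = 8/65 - C1 + 4*C2 = 4. Solving gives C1 = -259/65, C2 = -7/260.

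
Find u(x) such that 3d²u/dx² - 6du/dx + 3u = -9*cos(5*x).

u = 15*sin(5*x)/338 + 18*cos(5*x)/169 + C1*exp(x) + C2*x*exp(x)

Divide through by 3: u'' - 2u' + u = -3*cos(5*x).
Characteristic equation r² - 2r + 1 = 0 has discriminant (-2)² - 4·(1) = 0, so r = 1 is a repeated root.
Hence u_h = (C1 + C2*x)*exp(x).
Try u_p = A*cos(5*x) + B*sin(5*x). Substituting and equating the coefficients of cos(5x) and sin(5x) gives A = 18/169, B = 15/338, so u_p = 15*sin(5*x)/338 + 18*cos(5*x)/169.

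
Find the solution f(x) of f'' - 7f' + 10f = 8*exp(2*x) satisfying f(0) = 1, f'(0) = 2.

Characteristic equation r² - 7r + 10 = 0 factors as (r - 5)(r - 2) = 0, so r = 5, 2.
Hence f_h = C1*exp(5*x) + C2*exp(2*x).
Since exp(2*x) solves the homogeneous equation (r = 2 is a root of multiplicity 1), multiply the trial by x. Try f_p = A*x*exp(2*x). Substituting into the equation and dividing by exp(2*x) gives A = -8/3, so f_p = -8*x*exp(2*x)/3.
General solution: f = C1*exp(5*x) + C2*exp(2*x) - 8*x*exp(2*x)/3.
Apply the initial conditions: f(0) = C1 + C2 = 1 and f'(0) = -8/3 + 2*C2 + 5*C1 = 2. Solving gives C1 = 8/9, C2 = 1/9.

f = exp(2*x)/9 + 8*exp(5*x)/9 - 8*x*exp(2*x)/3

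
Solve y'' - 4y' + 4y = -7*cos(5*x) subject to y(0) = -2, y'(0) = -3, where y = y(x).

y = -1829*exp(2*x)/841 + 140*sin(5*x)/841 + 147*cos(5*x)/841 + 15*x*exp(2*x)/29

Characteristic equation r² - 4r + 4 = 0 has discriminant (-4)² - 4·(4) = 0, so r = 2 is a repeated root.
Hence y_h = (C1 + C2*x)*exp(2*x).
Try y_p = A*cos(5*x) + B*sin(5*x). Substituting and equating the coefficients of cos(5x) and sin(5x) gives A = 147/841, B = 140/841, so y_p = 140*sin(5*x)/841 + 147*cos(5*x)/841.
General solution: y = 140*sin(5*x)/841 + 147*cos(5*x)/841 + C1*exp(2*x) + C2*x*exp(2*x).
Apply the initial conditions: y(0) = 147/841 + C1 = -2 and y'(0) = 700/841 + C2 + 2*C1 = -3. Solving gives C1 = -1829/841, C2 = 15/29.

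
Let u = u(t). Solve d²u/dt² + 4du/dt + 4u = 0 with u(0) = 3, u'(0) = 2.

u = 3*exp(-2*t) + 8*t*exp(-2*t)

Characteristic equation r² + 4r + 4 = 0 has discriminant (4)² - 4·(4) = 0, so r = -2 is a repeated root.
Hence u_h = (C1 + C2*t)*exp(-2*t).
Apply the initial conditions: u(0) = C1 = 3 and u'(0) = C2 - 2*C1 = 2. Solving gives C1 = 3, C2 = 8.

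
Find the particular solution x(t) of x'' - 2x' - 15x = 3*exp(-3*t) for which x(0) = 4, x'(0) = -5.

Characteristic equation r² - 2r - 15 = 0 factors as (r + 3)(r - 5) = 0, so r = -3, 5.
Hence x_h = C1*exp(-3*t) + C2*exp(5*t).
Since exp(-3*t) solves the homogeneous equation (r = -3 is a root of multiplicity 1), multiply the trial by t. Try x_p = A*t*exp(-3*t). Substituting into the equation and dividing by exp(-3*t) gives A = -3/8, so x_p = -3*t*exp(-3*t)/8.
General solution: x = C1*exp(-3*t) + C2*exp(5*t) - 3*t*exp(-3*t)/8.
Apply the initial conditions: x(0) = C1 + C2 = 4 and x'(0) = -3/8 - 3*C1 + 5*C2 = -5. Solving gives C1 = 197/64, C2 = 59/64.

x = 59*exp(5*t)/64 + 197*exp(-3*t)/64 - 3*t*exp(-3*t)/8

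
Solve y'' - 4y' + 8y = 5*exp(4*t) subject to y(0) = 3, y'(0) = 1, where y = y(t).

Characteristic equation r² - 4r + 8 = 0 has discriminant (-4)² - 4·(8) = -16 < 0, so r = 2 ± 2i.
Hence y_h = C1*cos(2*t)*exp(2*t) + C2*exp(2*t)*sin(2*t).
Try y_p = A*exp(4*t). Substituting into the equation and dividing by exp(4*t) gives A = 5/8, so y_p = 5*exp(4*t)/8.
General solution: y = 5*exp(4*t)/8 + C1*cos(2*t)*exp(2*t) + C2*exp(2*t)*sin(2*t).
Apply the initial conditions: y(0) = 5/8 + C1 = 3 and y'(0) = 5/2 + 2*C1 + 2*C2 = 1. Solving gives C1 = 19/8, C2 = -25/8.

y = 5*exp(4*t)/8 - 25*exp(2*t)*sin(2*t)/8 + 19*cos(2*t)*exp(2*t)/8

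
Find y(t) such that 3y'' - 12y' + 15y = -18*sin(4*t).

Divide through by 3: y'' - 4y' + 5y = -6*sin(4*t).
Characteristic equation r² - 4r + 5 = 0 has discriminant (-4)² - 4·(5) = -4 < 0, so r = 2 ± i.
Hence y_h = C1*cos(t)*exp(2*t) + C2*exp(2*t)*sin(t).
Try y_p = A*cos(4*t) + B*sin(4*t). Substituting and equating the coefficients of cos(4t) and sin(4t) gives A = -96/377, B = 66/377, so y_p = -96*cos(4*t)/377 + 66*sin(4*t)/377.

y = -96*cos(4*t)/377 + 66*sin(4*t)/377 + C1*cos(t)*exp(2*t) + C2*exp(2*t)*sin(t)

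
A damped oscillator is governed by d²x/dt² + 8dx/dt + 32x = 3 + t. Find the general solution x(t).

Characteristic equation r² + 8r + 32 = 0 has discriminant (8)² - 4·(32) = -64 < 0, so r = -4 ± 4i.
Hence x_h = C1*cos(4*t)*exp(-4*t) + C2*exp(-4*t)*sin(4*t).
For the particular solution try x_p = A0 + A1*t. Substituting and matching coefficients of each power of t gives A0 = 11/128, A1 = 1/32, so x_p = 11/128 + t/32.

x = 11/128 + t/32 + C1*cos(4*t)*exp(-4*t) + C2*exp(-4*t)*sin(4*t)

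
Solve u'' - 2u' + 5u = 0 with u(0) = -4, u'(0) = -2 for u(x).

u = exp(x)*sin(2*x) - 4*cos(2*x)*exp(x)

Characteristic equation r² - 2r + 5 = 0 has discriminant (-2)² - 4·(5) = -16 < 0, so r = 1 ± 2i.
Hence u_h = C1*cos(2*x)*exp(x) + C2*exp(x)*sin(2*x).
Apply the initial conditions: u(0) = C1 = -4 and u'(0) = C1 + 2*C2 = -2. Solving gives C1 = -4, C2 = 1.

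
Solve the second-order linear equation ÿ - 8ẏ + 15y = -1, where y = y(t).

Characteristic equation r² - 8r + 15 = 0 factors as (r - 5)(r - 3) = 0, so r = 5, 3.
Hence y_h = C1*exp(5*t) + C2*exp(3*t).
For the particular solution try y_p = A0. Substituting and matching coefficients of each power of t gives A0 = -1/15, so y_p = -1/15.

y = -1/15 + C1*exp(5*t) + C2*exp(3*t)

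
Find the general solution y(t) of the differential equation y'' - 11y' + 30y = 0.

Characteristic equation r² - 11r + 30 = 0 factors as (r - 5)(r - 6) = 0, so r = 5, 6.
Hence y_h = C1*exp(5*t) + C2*exp(6*t).

y = C1*exp(5*t) + C2*exp(6*t)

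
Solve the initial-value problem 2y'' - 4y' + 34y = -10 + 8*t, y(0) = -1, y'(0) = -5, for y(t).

y = -77/289 + 4*t/17 - 1301*exp(t)*sin(4*t)/1156 - 212*cos(4*t)*exp(t)/289

Divide through by 2: y'' - 2y' + 17y = -5 + 4*t.
Characteristic equation r² - 2r + 17 = 0 has discriminant (-2)² - 4·(17) = -64 < 0, so r = 1 ± 4i.
Hence y_h = C1*cos(4*t)*exp(t) + C2*exp(t)*sin(4*t).
For the particular solution try y_p = A0 + A1*t. Substituting and matching coefficients of each power of t gives A0 = -77/289, A1 = 4/17, so y_p = -77/289 + 4*t/17.
General solution: y = -77/289 + 4*t/17 + C1*cos(4*t)*exp(t) + C2*exp(t)*sin(4*t).
Apply the initial conditions: y(0) = -77/289 + C1 = -1 and y'(0) = 4/17 + C1 + 4*C2 = -5. Solving gives C1 = -212/289, C2 = -1301/1156.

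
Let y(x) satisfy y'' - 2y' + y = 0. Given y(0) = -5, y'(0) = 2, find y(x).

y = -5*exp(x) + 7*x*exp(x)

Characteristic equation r² - 2r + 1 = 0 has discriminant (-2)² - 4·(1) = 0, so r = 1 is a repeated root.
Hence y_h = (C1 + C2*x)*exp(x).
Apply the initial conditions: y(0) = C1 = -5 and y'(0) = C1 + C2 = 2. Solving gives C1 = -5, C2 = 7.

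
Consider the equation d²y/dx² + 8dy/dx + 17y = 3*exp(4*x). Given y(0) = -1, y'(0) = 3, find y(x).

Characteristic equation r² + 8r + 17 = 0 has discriminant (8)² - 4·(17) = -4 < 0, so r = -4 ± i.
Hence y_h = C1*cos(x)*exp(-4*x) + C2*exp(-4*x)*sin(x).
Try y_p = A*exp(4*x). Substituting into the equation and dividing by exp(4*x) gives A = 3/65, so y_p = 3*exp(4*x)/65.
General solution: y = 3*exp(4*x)/65 + C1*cos(x)*exp(-4*x) + C2*exp(-4*x)*sin(x).
Apply the initial conditions: y(0) = 3/65 + C1 = -1 and y'(0) = 12/65 + C2 - 4*C1 = 3. Solving gives C1 = -68/65, C2 = -89/65.

y = 3*exp(4*x)/65 - 89*exp(-4*x)*sin(x)/65 - 68*cos(x)*exp(-4*x)/65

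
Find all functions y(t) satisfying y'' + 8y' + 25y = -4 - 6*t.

y = -52/625 - 6*t/25 + C1*cos(3*t)*exp(-4*t) + C2*exp(-4*t)*sin(3*t)

Characteristic equation r² + 8r + 25 = 0 has discriminant (8)² - 4·(25) = -36 < 0, so r = -4 ± 3i.
Hence y_h = C1*cos(3*t)*exp(-4*t) + C2*exp(-4*t)*sin(3*t).
For the particular solution try y_p = A0 + A1*t. Substituting and matching coefficients of each power of t gives A0 = -52/625, A1 = -6/25, so y_p = -52/625 - 6*t/25.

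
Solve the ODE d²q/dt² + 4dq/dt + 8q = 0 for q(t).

q = C1*cos(2*t)*exp(-2*t) + C2*exp(-2*t)*sin(2*t)

Characteristic equation r² + 4r + 8 = 0 has discriminant (4)² - 4·(8) = -16 < 0, so r = -2 ± 2i.
Hence q_h = C1*cos(2*t)*exp(-2*t) + C2*exp(-2*t)*sin(2*t).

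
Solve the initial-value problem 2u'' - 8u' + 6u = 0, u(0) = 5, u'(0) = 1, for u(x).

Divide through by 2: u'' - 4u' + 3u = 0.
Characteristic equation r² - 4r + 3 = 0 factors as (r - 1)(r - 3) = 0, so r = 1, 3.
Hence u_h = C1*exp(x) + C2*exp(3*x).
Apply the initial conditions: u(0) = C1 + C2 = 5 and u'(0) = C1 + 3*C2 = 1. Solving gives C1 = 7, C2 = -2.

u = -2*exp(3*x) + 7*exp(x)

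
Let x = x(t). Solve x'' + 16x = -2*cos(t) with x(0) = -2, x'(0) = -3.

x = -28*cos(4*t)/15 - 3*sin(4*t)/4 - 2*cos(t)/15

Characteristic equation r² + 16 = 0 has discriminant (0)² - 4·(16) = -64 < 0, so r = ± 4i.
Hence x_h = C1*cos(4*t) + C2*sin(4*t).
Try x_p = A*cos(t) + B*sin(t). Substituting and equating the coefficients of cos(t) and sin(t) gives A = -2/15, B = 0, so x_p = -2*cos(t)/15.
General solution: x = -2*cos(t)/15 + C1*cos(4*t) + C2*sin(4*t).
Apply the initial conditions: x(0) = -2/15 + C1 = -2 and x'(0) = 4*C2 = -3. Solving gives C1 = -28/15, C2 = -3/4.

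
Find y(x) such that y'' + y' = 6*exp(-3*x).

y = C2 + C1*exp(-x) + exp(-3*x)

Characteristic equation r² + r = 0 factors as (r + 1)r = 0, so r = -1, 0.
Hence y_h = C1*exp(-x) + C2.
Try y_p = A*exp(-3*x). Substituting into the equation and dividing by exp(-3*x) gives A = 1, so y_p = exp(-3*x).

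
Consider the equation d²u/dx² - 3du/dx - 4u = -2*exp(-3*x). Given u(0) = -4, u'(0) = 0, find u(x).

u = -3*exp(-x) - 6*exp(4*x)/7 - exp(-3*x)/7

Characteristic equation r² - 3r - 4 = 0 factors as (r + 1)(r - 4) = 0, so r = -1, 4.
Hence u_h = C1*exp(-x) + C2*exp(4*x).
Try u_p = A*exp(-3*x). Substituting into the equation and dividing by exp(-3*x) gives A = -1/7, so u_p = -exp(-3*x)/7.
General solution: u = -exp(-3*x)/7 + C1*exp(-x) + C2*exp(4*x).
Apply the initial conditions: u(0) = -1/7 + C1 + C2 = -4 and u'(0) = 3/7 - C1 + 4*C2 = 0. Solving gives C1 = -3, C2 = -6/7.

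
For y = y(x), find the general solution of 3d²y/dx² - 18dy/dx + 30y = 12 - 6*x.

Divide through by 3: y'' - 6y' + 10y = 4 - 2*x.
Characteristic equation r² - 6r + 10 = 0 has discriminant (-6)² - 4·(10) = -4 < 0, so r = 3 ± i.
Hence y_h = C1*cos(x)*exp(3*x) + C2*exp(3*x)*sin(x).
For the particular solution try y_p = A0 + A1*x. Substituting and matching coefficients of each power of x gives A0 = 7/25, A1 = -1/5, so y_p = 7/25 - x/5.

y = 7/25 - x/5 + C1*cos(x)*exp(3*x) + C2*exp(3*x)*sin(x)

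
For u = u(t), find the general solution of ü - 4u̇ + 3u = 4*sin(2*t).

Characteristic equation r² - 4r + 3 = 0 factors as (r - 3)(r - 1) = 0, so r = 3, 1.
Hence u_h = C1*exp(3*t) + C2*exp(t).
Try u_p = A*cos(2*t) + B*sin(2*t). Substituting and equating the coefficients of cos(2t) and sin(2t) gives A = 32/65, B = -4/65, so u_p = -4*sin(2*t)/65 + 32*cos(2*t)/65.

u = -4*sin(2*t)/65 + 32*cos(2*t)/65 + C1*exp(3*t) + C2*exp(t)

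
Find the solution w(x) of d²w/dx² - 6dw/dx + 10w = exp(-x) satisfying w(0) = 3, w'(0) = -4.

Characteristic equation r² - 6r + 10 = 0 has discriminant (-6)² - 4·(10) = -4 < 0, so r = 3 ± i.
Hence w_h = C1*cos(x)*exp(3*x) + C2*exp(3*x)*sin(x).
Try w_p = A*exp(-x). Substituting into the equation and dividing by exp(-x) gives A = 1/17, so w_p = exp(-x)/17.
General solution: w = exp(-x)/17 + C1*cos(x)*exp(3*x) + C2*exp(3*x)*sin(x).
Apply the initial conditions: w(0) = 1/17 + C1 = 3 and w'(0) = -1/17 + C2 + 3*C1 = -4. Solving gives C1 = 50/17, C2 = -217/17.

w = exp(-x)/17 - 217*exp(3*x)*sin(x)/17 + 50*cos(x)*exp(3*x)/17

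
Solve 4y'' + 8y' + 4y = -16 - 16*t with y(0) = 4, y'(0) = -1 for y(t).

y = 4 - 4*t + 3*t*exp(-t)

Divide through by 4: y'' + 2y' + y = -4 - 4*t.
Characteristic equation r² + 2r + 1 = 0 has discriminant (2)² - 4·(1) = 0, so r = -1 is a repeated root.
Hence y_h = (C1 + C2*t)*exp(-t).
For the particular solution try y_p = A0 + A1*t. Substituting and matching coefficients of each power of t gives A0 = 4, A1 = -4, so y_p = 4 - 4*t.
General solution: y = 4 - 4*t + C1*exp(-t) + C2*t*exp(-t).
Apply the initial conditions: y(0) = 4 + C1 = 4 and y'(0) = -4 + C2 - C1 = -1. Solving gives C1 = 0, C2 = 3.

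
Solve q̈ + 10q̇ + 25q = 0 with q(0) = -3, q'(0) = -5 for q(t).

Characteristic equation r² + 10r + 25 = 0 has discriminant (10)² - 4·(25) = 0, so r = -5 is a repeated root.
Hence q_h = (C1 + C2*t)*exp(-5*t).
Apply the initial conditions: q(0) = C1 = -3 and q'(0) = C2 - 5*C1 = -5. Solving gives C1 = -3, C2 = -20.

q = -3*exp(-5*t) - 20*t*exp(-5*t)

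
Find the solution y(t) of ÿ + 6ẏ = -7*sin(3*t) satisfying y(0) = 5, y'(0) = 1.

Characteristic equation r² + 6r = 0 factors as (r + 6)r = 0, so r = -6, 0.
Hence y_h = C1*exp(-6*t) + C2.
Try y_p = A*cos(3*t) + B*sin(3*t). Substituting and equating the coefficients of cos(3t) and sin(3t) gives A = 14/45, B = 7/45, so y_p = 7*sin(3*t)/45 + 14*cos(3*t)/45.
General solution: y = C2 + 7*sin(3*t)/45 + 14*cos(3*t)/45 + C1*exp(-6*t).
Apply the initial conditions: y(0) = 14/45 + C1 + C2 = 5 and y'(0) = 7/15 - 6*C1 = 1. Solving gives C1 = -4/45, C2 = 43/9.

y = 43/9 - 4*exp(-6*t)/45 + 7*sin(3*t)/45 + 14*cos(3*t)/45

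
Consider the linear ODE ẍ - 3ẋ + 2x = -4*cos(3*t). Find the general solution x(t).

Characteristic equation r² - 3r + 2 = 0 factors as (r - 2)(r - 1) = 0, so r = 2, 1.
Hence x_h = C1*exp(2*t) + C2*exp(t).
Try x_p = A*cos(3*t) + B*sin(3*t). Substituting and equating the coefficients of cos(3t) and sin(3t) gives A = 14/65, B = 18/65, so x_p = 14*cos(3*t)/65 + 18*sin(3*t)/65.

x = 14*cos(3*t)/65 + 18*sin(3*t)/65 + C1*exp(2*t) + C2*exp(t)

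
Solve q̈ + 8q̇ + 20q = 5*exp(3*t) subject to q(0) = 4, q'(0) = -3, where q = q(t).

Characteristic equation r² + 8r + 20 = 0 has discriminant (8)² - 4·(20) = -16 < 0, so r = -4 ± 2i.
Hence q_h = C1*cos(2*t)*exp(-4*t) + C2*exp(-4*t)*sin(2*t).
Try q_p = A*exp(3*t). Substituting into the equation and dividing by exp(3*t) gives A = 5/53, so q_p = 5*exp(3*t)/53.
General solution: q = 5*exp(3*t)/53 + C1*cos(2*t)*exp(-4*t) + C2*exp(-4*t)*sin(2*t).
Apply the initial conditions: q(0) = 5/53 + C1 = 4 and q'(0) = 15/53 - 4*C1 + 2*C2 = -3. Solving gives C1 = 207/53, C2 = 327/53.

q = 5*exp(3*t)/53 + 207*cos(2*t)*exp(-4*t)/53 + 327*exp(-4*t)*sin(2*t)/53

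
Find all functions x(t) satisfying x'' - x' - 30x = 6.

Characteristic equation r² - r - 30 = 0 factors as (r - 6)(r + 5) = 0, so r = 6, -5.
Hence x_h = C1*exp(6*t) + C2*exp(-5*t).
For the particular solution try x_p = A0. Substituting and matching coefficients of each power of t gives A0 = -1/5, so x_p = -1/5.

x = -1/5 + C1*exp(6*t) + C2*exp(-5*t)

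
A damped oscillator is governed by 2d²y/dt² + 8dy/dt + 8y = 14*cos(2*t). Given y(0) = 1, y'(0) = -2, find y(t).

Divide through by 2: y'' + 4y' + 4y = 7*cos(2*t).
Characteristic equation r² + 4r + 4 = 0 has discriminant (4)² - 4·(4) = 0, so r = -2 is a repeated root.
Hence y_h = (C1 + C2*t)*exp(-2*t).
Try y_p = A*cos(2*t) + B*sin(2*t). Substituting and equating the coefficients of cos(2t) and sin(2t) gives A = 0, B = 7/8, so y_p = 7*sin(2*t)/8.
General solution: y = 7*sin(2*t)/8 + C1*exp(-2*t) + C2*t*exp(-2*t).
Apply the initial conditions: y(0) = C1 = 1 and y'(0) = 7/4 + C2 - 2*C1 = -2. Solving gives C1 = 1, C2 = -7/4.

y = 7*sin(2*t)/8 - 7*t*exp(-2*t)/4 + exp(-2*t)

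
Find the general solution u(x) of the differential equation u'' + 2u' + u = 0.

u = C1*exp(-x) + C2*x*exp(-x)

Characteristic equation r² + 2r + 1 = 0 has discriminant (2)² - 4·(1) = 0, so r = -1 is a repeated root.
Hence u_h = (C1 + C2*x)*exp(-x).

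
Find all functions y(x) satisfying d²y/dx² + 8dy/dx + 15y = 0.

y = C1*exp(-5*x) + C2*exp(-3*x)

Characteristic equation r² + 8r + 15 = 0 factors as (r + 5)(r + 3) = 0, so r = -5, -3.
Hence y_h = C1*exp(-5*x) + C2*exp(-3*x).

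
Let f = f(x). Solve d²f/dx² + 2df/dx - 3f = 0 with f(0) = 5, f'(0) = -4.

Characteristic equation r² + 2r - 3 = 0 factors as (r + 3)(r - 1) = 0, so r = -3, 1.
Hence f_h = C1*exp(-3*x) + C2*exp(x).
Apply the initial conditions: f(0) = C1 + C2 = 5 and f'(0) = C2 - 3*C1 = -4. Solving gives C1 = 9/4, C2 = 11/4.

f = 9*exp(-3*x)/4 + 11*exp(x)/4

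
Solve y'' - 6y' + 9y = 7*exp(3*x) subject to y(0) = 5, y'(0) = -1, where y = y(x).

Characteristic equation r² - 6r + 9 = 0 has discriminant (-6)² - 4·(9) = 0, so r = 3 is a repeated root.
Hence y_h = (C1 + C2*x)*exp(3*x).
Since exp(3*x) solves the homogeneous equation (r = 3 is a root of multiplicity 2), multiply the trial by x^2. Try y_p = A*x^2*exp(3*x). Substituting into the equation and dividing by exp(3*x) gives A = 7/2, so y_p = 7*x^2*exp(3*x)/2.
General solution: y = C1*exp(3*x) + 7*x^2*exp(3*x)/2 + C2*x*exp(3*x).
Apply the initial conditions: y(0) = C1 = 5 and y'(0) = C2 + 3*C1 = -1. Solving gives C1 = 5, C2 = -16.

y = 5*exp(3*x) - 16*x*exp(3*x) + 7*x**2*exp(3*x)/2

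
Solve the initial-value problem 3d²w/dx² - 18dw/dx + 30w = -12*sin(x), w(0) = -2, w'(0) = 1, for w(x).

Divide through by 3: w'' - 6w' + 10w = -4*sin(x).
Characteristic equation r² - 6r + 10 = 0 has discriminant (-6)² - 4·(10) = -4 < 0, so r = 3 ± i.
Hence w_h = C1*cos(x)*exp(3*x) + C2*exp(3*x)*sin(x).
Try w_p = A*cos(x) + B*sin(x). Substituting and equating the coefficients of cos(x) and sin(x) gives A = -8/39, B = -4/13, so w_p = -8*cos(x)/39 - 4*sin(x)/13.
General solution: w = -8*cos(x)/39 - 4*sin(x)/13 + C1*cos(x)*exp(3*x) + C2*exp(3*x)*sin(x).
Apply the initial conditions: w(0) = -8/39 + C1 = -2 and w'(0) = -4/13 + C2 + 3*C1 = 1. Solving gives C1 = -70/39, C2 = 87/13.

w = -8*cos(x)/39 - 4*sin(x)/13 - 70*cos(x)*exp(3*x)/39 + 87*exp(3*x)*sin(x)/13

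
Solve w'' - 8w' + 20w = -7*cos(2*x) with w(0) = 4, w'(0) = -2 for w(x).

Characteristic equation r² - 8r + 20 = 0 has discriminant (-8)² - 4·(20) = -16 < 0, so r = 4 ± 2i.
Hence w_h = C1*cos(2*x)*exp(4*x) + C2*exp(4*x)*sin(2*x).
Try w_p = A*cos(2*x) + B*sin(2*x). Substituting and equating the coefficients of cos(2x) and sin(2x) gives A = -7/32, B = 7/32, so w_p = -7*cos(2*x)/32 + 7*sin(2*x)/32.
General solution: w = -7*cos(2*x)/32 + 7*sin(2*x)/32 + C1*cos(2*x)*exp(4*x) + C2*exp(4*x)*sin(2*x).
Apply the initial conditions: w(0) = -7/32 + C1 = 4 and w'(0) = 7/16 + 2*C2 + 4*C1 = -2. Solving gives C1 = 135/32, C2 = -309/32.

w = -7*cos(2*x)/32 + 7*sin(2*x)/32 - 309*exp(4*x)*sin(2*x)/32 + 135*cos(2*x)*exp(4*x)/32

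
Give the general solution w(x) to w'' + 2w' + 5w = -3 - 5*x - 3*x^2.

Characteristic equation r² + 2r + 5 = 0 has discriminant (2)² - 4·(5) = -16 < 0, so r = -1 ± 2i.
Hence w_h = C1*cos(2*x)*exp(-x) + C2*exp(-x)*sin(2*x).
For the particular solution try w_p = A0 + A1*x + A2*x^2. Substituting and matching coefficients of each power of x gives A0 = -19/125, A1 = -13/25, A2 = -3/5, so w_p = -19/125 - 13*x/25 - 3*x^2/5.

w = -19/125 - 13*x/25 - 3*x**2/5 + C1*cos(2*x)*exp(-x) + C2*exp(-x)*sin(2*x)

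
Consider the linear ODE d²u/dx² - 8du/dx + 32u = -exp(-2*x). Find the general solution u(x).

Characteristic equation r² - 8r + 32 = 0 has discriminant (-8)² - 4·(32) = -64 < 0, so r = 4 ± 4i.
Hence u_h = C1*cos(4*x)*exp(4*x) + C2*exp(4*x)*sin(4*x).
Try u_p = A*exp(-2*x). Substituting into the equation and dividing by exp(-2*x) gives A = -1/52, so u_p = -exp(-2*x)/52.

u = -exp(-2*x)/52 + C1*cos(4*x)*exp(4*x) + C2*exp(4*x)*sin(4*x)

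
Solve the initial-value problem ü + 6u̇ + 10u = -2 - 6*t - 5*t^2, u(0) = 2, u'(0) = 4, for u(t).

Characteristic equation r² + 6r + 10 = 0 has discriminant (6)² - 4·(10) = -4 < 0, so r = -3 ± i.
Hence u_h = C1*cos(t)*exp(-3*t) + C2*exp(-3*t)*sin(t).
For the particular solution try u_p = A0 + A1*t + A2*t^2. Substituting and matching coefficients of each power of t gives A0 = -1/10, A1 = 0, A2 = -1/2, so u_p = -1/10 - t^2/2.
General solution: u = -1/10 - t^2/2 + C1*cos(t)*exp(-3*t) + C2*exp(-3*t)*sin(t).
Apply the initial conditions: u(0) = -1/10 + C1 = 2 and u'(0) = C2 - 3*C1 = 4. Solving gives C1 = 21/10, C2 = 103/10.

u = -1/10 - t**2/2 + 21*cos(t)*exp(-3*t)/10 + 103*exp(-3*t)*sin(t)/10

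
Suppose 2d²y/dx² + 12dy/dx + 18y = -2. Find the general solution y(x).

y = -1/9 + C1*exp(-3*x) + C2*x*exp(-3*x)

Divide through by 2: y'' + 6y' + 9y = -1.
Characteristic equation r² + 6r + 9 = 0 has discriminant (6)² - 4·(9) = 0, so r = -3 is a repeated root.
Hence y_h = (C1 + C2*x)*exp(-3*x).
For the particular solution try y_p = A0. Substituting and matching coefficients of each power of x gives A0 = -1/9, so y_p = -1/9.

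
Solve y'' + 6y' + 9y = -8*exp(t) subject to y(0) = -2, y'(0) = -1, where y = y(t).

y = -3*exp(-3*t)/2 - exp(t)/2 - 5*t*exp(-3*t)

Characteristic equation r² + 6r + 9 = 0 has discriminant (6)² - 4·(9) = 0, so r = -3 is a repeated root.
Hence y_h = (C1 + C2*t)*exp(-3*t).
Try y_p = A*exp(t). Substituting into the equation and dividing by exp(t) gives A = -1/2, so y_p = -exp(t)/2.
General solution: y = -exp(t)/2 + C1*exp(-3*t) + C2*t*exp(-3*t).
Apply the initial conditions: y(0) = -1/2 + C1 = -2 and y'(0) = -1/2 + C2 - 3*C1 = -1. Solving gives C1 = -3/2, C2 = -5.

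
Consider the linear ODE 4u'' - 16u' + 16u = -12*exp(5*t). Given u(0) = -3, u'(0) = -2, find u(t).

u = -8*exp(2*t)/3 - exp(5*t)/3 + 5*t*exp(2*t)

Divide through by 4: u'' - 4u' + 4u = -3*exp(5*t).
Characteristic equation r² - 4r + 4 = 0 has discriminant (-4)² - 4·(4) = 0, so r = 2 is a repeated root.
Hence u_h = (C1 + C2*t)*exp(2*t).
Try u_p = A*exp(5*t). Substituting into the equation and dividing by exp(5*t) gives A = -1/3, so u_p = -exp(5*t)/3.
General solution: u = -exp(5*t)/3 + C1*exp(2*t) + C2*t*exp(2*t).
Apply the initial conditions: u(0) = -1/3 + C1 = -3 and u'(0) = -5/3 + C2 + 2*C1 = -2. Solving gives C1 = -8/3, C2 = 5.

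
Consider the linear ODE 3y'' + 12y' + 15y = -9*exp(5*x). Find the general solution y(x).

Divide through by 3: y'' + 4y' + 5y = -3*exp(5*x).
Characteristic equation r² + 4r + 5 = 0 has discriminant (4)² - 4·(5) = -4 < 0, so r = -2 ± i.
Hence y_h = C1*cos(x)*exp(-2*x) + C2*exp(-2*x)*sin(x).
Try y_p = A*exp(5*x). Substituting into the equation and dividing by exp(5*x) gives A = -3/50, so y_p = -3*exp(5*x)/50.

y = -3*exp(5*x)/50 + C1*cos(x)*exp(-2*x) + C2*exp(-2*x)*sin(x)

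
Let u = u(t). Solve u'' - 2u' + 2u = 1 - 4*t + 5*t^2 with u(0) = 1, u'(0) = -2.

u = 1 + 3*t + 5*t**2/2 - 5*exp(t)*sin(t)

Characteristic equation r² - 2r + 2 = 0 has discriminant (-2)² - 4·(2) = -4 < 0, so r = 1 ± i.
Hence u_h = C1*cos(t)*exp(t) + C2*exp(t)*sin(t).
For the particular solution try u_p = A0 + A1*t + A2*t^2. Substituting and matching coefficients of each power of t gives A0 = 1, A1 = 3, A2 = 5/2, so u_p = 1 + 3*t + 5*t^2/2.
General solution: u = 1 + 3*t + 5*t^2/2 + C1*cos(t)*exp(t) + C2*exp(t)*sin(t).
Apply the initial conditions: u(0) = 1 + C1 = 1 and u'(0) = 3 + C1 + C2 = -2. Solving gives C1 = 0, C2 = -5.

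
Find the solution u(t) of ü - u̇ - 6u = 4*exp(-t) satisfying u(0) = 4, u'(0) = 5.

Characteristic equation r² - r - 6 = 0 factors as (r - 3)(r + 2) = 0, so r = 3, -2.
Hence u_h = C1*exp(3*t) + C2*exp(-2*t).
Try u_p = A*exp(-t). Substituting into the equation and dividing by exp(-t) gives A = -1, so u_p = -exp(-t).
General solution: u = -exp(-t) + C1*exp(3*t) + C2*exp(-2*t).
Apply the initial conditions: u(0) = -1 + C1 + C2 = 4 and u'(0) = 1 - 2*C2 + 3*C1 = 5. Solving gives C1 = 14/5, C2 = 11/5.

u = -exp(-t) + 11*exp(-2*t)/5 + 14*exp(3*t)/5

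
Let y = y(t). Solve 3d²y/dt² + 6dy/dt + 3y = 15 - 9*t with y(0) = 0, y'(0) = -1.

y = 11 - 11*exp(-t) - 3*t - 9*t*exp(-t)

Divide through by 3: y'' + 2y' + y = 5 - 3*t.
Characteristic equation r² + 2r + 1 = 0 has discriminant (2)² - 4·(1) = 0, so r = -1 is a repeated root.
Hence y_h = (C1 + C2*t)*exp(-t).
For the particular solution try y_p = A0 + A1*t. Substituting and matching coefficients of each power of t gives A0 = 11, A1 = -3, so y_p = 11 - 3*t.
General solution: y = 11 - 3*t + C1*exp(-t) + C2*t*exp(-t).
Apply the initial conditions: y(0) = 11 + C1 = 0 and y'(0) = -3 + C2 - C1 = -1. Solving gives C1 = -11, C2 = -9.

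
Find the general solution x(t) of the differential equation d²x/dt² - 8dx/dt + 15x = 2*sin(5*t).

x = -sin(5*t)/85 + 4*cos(5*t)/85 + C1*exp(5*t) + C2*exp(3*t)

Characteristic equation r² - 8r + 15 = 0 factors as (r - 5)(r - 3) = 0, so r = 5, 3.
Hence x_h = C1*exp(5*t) + C2*exp(3*t).
Try x_p = A*cos(5*t) + B*sin(5*t). Substituting and equating the coefficients of cos(5t) and sin(5t) gives A = 4/85, B = -1/85, so x_p = -sin(5*t)/85 + 4*cos(5*t)/85.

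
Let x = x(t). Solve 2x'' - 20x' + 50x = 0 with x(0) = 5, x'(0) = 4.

x = 5*exp(5*t) - 21*t*exp(5*t)

Divide through by 2: x'' - 10x' + 25x = 0.
Characteristic equation r² - 10r + 25 = 0 has discriminant (-10)² - 4·(25) = 0, so r = 5 is a repeated root.
Hence x_h = (C1 + C2*t)*exp(5*t).
Apply the initial conditions: x(0) = C1 = 5 and x'(0) = C2 + 5*C1 = 4. Solving gives C1 = 5, C2 = -21.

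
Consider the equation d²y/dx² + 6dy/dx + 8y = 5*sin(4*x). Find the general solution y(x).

y = -3*cos(4*x)/16 - sin(4*x)/16 + C1*exp(-4*x) + C2*exp(-2*x)

Characteristic equation r² + 6r + 8 = 0 factors as (r + 4)(r + 2) = 0, so r = -4, -2.
Hence y_h = C1*exp(-4*x) + C2*exp(-2*x).
Try y_p = A*cos(4*x) + B*sin(4*x). Substituting and equating the coefficients of cos(4x) and sin(4x) gives A = -3/16, B = -1/16, so y_p = -3*cos(4*x)/16 - sin(4*x)/16.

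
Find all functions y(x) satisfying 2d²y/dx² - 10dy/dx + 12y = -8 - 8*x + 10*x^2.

y = -37/108 + 5*x**2/6 + 13*x/18 + C1*exp(2*x) + C2*exp(3*x)

Divide through by 2: y'' - 5y' + 6y = -4 - 4*x + 5*x^2.
Characteristic equation r² - 5r + 6 = 0 factors as (r - 2)(r - 3) = 0, so r = 2, 3.
Hence y_h = C1*exp(2*x) + C2*exp(3*x).
For the particular solution try y_p = A0 + A1*x + A2*x^2. Substituting and matching coefficients of each power of x gives A0 = -37/108, A1 = 13/18, A2 = 5/6, so y_p = -37/108 + 5*x^2/6 + 13*x/18.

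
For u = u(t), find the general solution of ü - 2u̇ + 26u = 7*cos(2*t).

Characteristic equation r² - 2r + 26 = 0 has discriminant (-2)² - 4·(26) = -100 < 0, so r = 1 ± 5i.
Hence u_h = C1*cos(5*t)*exp(t) + C2*exp(t)*sin(5*t).
Try u_p = A*cos(2*t) + B*sin(2*t). Substituting and equating the coefficients of cos(2t) and sin(2t) gives A = 77/250, B = -7/125, so u_p = -7*sin(2*t)/125 + 77*cos(2*t)/250.

u = -7*sin(2*t)/125 + 77*cos(2*t)/250 + C1*cos(5*t)*exp(t) + C2*exp(t)*sin(5*t)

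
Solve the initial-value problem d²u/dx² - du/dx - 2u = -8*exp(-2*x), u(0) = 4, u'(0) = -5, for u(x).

u = -exp(2*x) - 2*exp(-2*x) + 7*exp(-x)

Characteristic equation r² - r - 2 = 0 factors as (r - 2)(r + 1) = 0, so r = 2, -1.
Hence u_h = C1*exp(2*x) + C2*exp(-x).
Try u_p = A*exp(-2*x). Substituting into the equation and dividing by exp(-2*x) gives A = -2, so u_p = -2*exp(-2*x).
General solution: u = -2*exp(-2*x) + C1*exp(2*x) + C2*exp(-x).
Apply the initial conditions: u(0) = -2 + C1 + C2 = 4 and u'(0) = 4 - C2 + 2*C1 = -5. Solving gives C1 = -1, C2 = 7.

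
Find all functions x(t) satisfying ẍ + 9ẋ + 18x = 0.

Characteristic equation r² + 9r + 18 = 0 factors as (r + 6)(r + 3) = 0, so r = -6, -3.
Hence x_h = C1*exp(-6*t) + C2*exp(-3*t).

x = C1*exp(-6*t) + C2*exp(-3*t)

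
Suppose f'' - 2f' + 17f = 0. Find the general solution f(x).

f = C1*cos(4*x)*exp(x) + C2*exp(x)*sin(4*x)

Characteristic equation r² - 2r + 17 = 0 has discriminant (-2)² - 4·(17) = -64 < 0, so r = 1 ± 4i.
Hence f_h = C1*cos(4*x)*exp(x) + C2*exp(x)*sin(4*x).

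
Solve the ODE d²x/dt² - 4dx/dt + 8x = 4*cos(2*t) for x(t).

Characteristic equation r² - 4r + 8 = 0 has discriminant (-4)² - 4·(8) = -16 < 0, so r = 2 ± 2i.
Hence x_h = C1*cos(2*t)*exp(2*t) + C2*exp(2*t)*sin(2*t).
Try x_p = A*cos(2*t) + B*sin(2*t). Substituting and equating the coefficients of cos(2t) and sin(2t) gives A = 1/5, B = -2/5, so x_p = -2*sin(2*t)/5 + cos(2*t)/5.

x = -2*sin(2*t)/5 + cos(2*t)/5 + C1*cos(2*t)*exp(2*t) + C2*exp(2*t)*sin(2*t)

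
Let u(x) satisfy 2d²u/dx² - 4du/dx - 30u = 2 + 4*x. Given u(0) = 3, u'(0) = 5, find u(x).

u = -11/225 - 2*x/15 + 91*exp(-3*x)/72 + 357*exp(5*x)/200

Divide through by 2: u'' - 2u' - 15u = 1 + 2*x.
Characteristic equation r² - 2r - 15 = 0 factors as (r + 3)(r - 5) = 0, so r = -3, 5.
Hence u_h = C1*exp(-3*x) + C2*exp(5*x).
For the particular solution try u_p = A0 + A1*x. Substituting and matching coefficients of each power of x gives A0 = -11/225, A1 = -2/15, so u_p = -11/225 - 2*x/15.
General solution: u = -11/225 - 2*x/15 + C1*exp(-3*x) + C2*exp(5*x).
Apply the initial conditions: u(0) = -11/225 + C1 + C2 = 3 and u'(0) = -2/15 - 3*C1 + 5*C2 = 5. Solving gives C1 = 91/72, C2 = 357/200.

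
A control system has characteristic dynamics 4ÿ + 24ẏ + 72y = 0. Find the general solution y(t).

Divide through by 4: y'' + 6y' + 18y = 0.
Characteristic equation r² + 6r + 18 = 0 has discriminant (6)² - 4·(18) = -36 < 0, so r = -3 ± 3i.
Hence y_h = C1*cos(3*t)*exp(-3*t) + C2*exp(-3*t)*sin(3*t).

y = C1*cos(3*t)*exp(-3*t) + C2*exp(-3*t)*sin(3*t)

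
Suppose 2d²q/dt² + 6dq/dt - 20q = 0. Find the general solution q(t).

q = C1*exp(2*t) + C2*exp(-5*t)

Divide through by 2: q'' + 3q' - 10q = 0.
Characteristic equation r² + 3r - 10 = 0 factors as (r - 2)(r + 5) = 0, so r = 2, -5.
Hence q_h = C1*exp(2*t) + C2*exp(-5*t).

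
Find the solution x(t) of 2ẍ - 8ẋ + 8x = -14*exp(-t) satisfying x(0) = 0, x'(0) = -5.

Divide through by 2: x'' - 4x' + 4x = -7*exp(-t).
Characteristic equation r² - 4r + 4 = 0 has discriminant (-4)² - 4·(4) = 0, so r = 2 is a repeated root.
Hence x_h = (C1 + C2*t)*exp(2*t).
Try x_p = A*exp(-t). Substituting into the equation and dividing by exp(-t) gives A = -7/9, so x_p = -7*exp(-t)/9.
General solution: x = -7*exp(-t)/9 + C1*exp(2*t) + C2*t*exp(2*t).
Apply the initial conditions: x(0) = -7/9 + C1 = 0 and x'(0) = 7/9 + C2 + 2*C1 = -5. Solving gives C1 = 7/9, C2 = -22/3.

x = -7*exp(-t)/9 + 7*exp(2*t)/9 - 22*t*exp(2*t)/3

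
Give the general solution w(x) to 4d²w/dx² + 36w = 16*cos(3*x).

w = C1*cos(3*x) + C2*sin(3*x) + 2*x*sin(3*x)/3

Divide through by 4: w'' + 9w = 4*cos(3*x).
Characteristic equation r² + 9 = 0 has discriminant (0)² - 4·(9) = -36 < 0, so r = ± 3i.
Hence w_h = C1*cos(3*x) + C2*sin(3*x).
Since ±3i are characteristic roots, multiply the trial by x. Try w_p = x*(A*cos(3*x) + B*sin(3*x)). Substituting and equating the coefficients of cos(3x) and sin(3x) gives A = 0, B = 2/3, so w_p = 2*x*sin(3*x)/3.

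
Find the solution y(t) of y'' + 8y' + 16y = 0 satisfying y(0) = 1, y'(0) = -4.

Characteristic equation r² + 8r + 16 = 0 has discriminant (8)² - 4·(16) = 0, so r = -4 is a repeated root.
Hence y_h = (C1 + C2*t)*exp(-4*t).
Apply the initial conditions: y(0) = C1 = 1 and y'(0) = C2 - 4*C1 = -4. Solving gives C1 = 1, C2 = 0.

y = exp(-4*t)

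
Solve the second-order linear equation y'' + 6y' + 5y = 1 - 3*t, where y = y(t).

Characteristic equation r² + 6r + 5 = 0 factors as (r + 5)(r + 1) = 0, so r = -5, -1.
Hence y_h = C1*exp(-5*t) + C2*exp(-t).
For the particular solution try y_p = A0 + A1*t. Substituting and matching coefficients of each power of t gives A0 = 23/25, A1 = -3/5, so y_p = 23/25 - 3*t/5.

y = 23/25 - 3*t/5 + C1*exp(-5*t) + C2*exp(-t)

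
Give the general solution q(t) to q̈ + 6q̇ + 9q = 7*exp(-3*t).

Characteristic equation r² + 6r + 9 = 0 has discriminant (6)² - 4·(9) = 0, so r = -3 is a repeated root.
Hence q_h = (C1 + C2*t)*exp(-3*t).
Since exp(-3*t) solves the homogeneous equation (r = -3 is a root of multiplicity 2), multiply the trial by t^2. Try q_p = A*t^2*exp(-3*t). Substituting into the equation and dividing by exp(-3*t) gives A = 7/2, so q_p = 7*t^2*exp(-3*t)/2.

q = C1*exp(-3*t) + 7*t**2*exp(-3*t)/2 + C2*t*exp(-3*t)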